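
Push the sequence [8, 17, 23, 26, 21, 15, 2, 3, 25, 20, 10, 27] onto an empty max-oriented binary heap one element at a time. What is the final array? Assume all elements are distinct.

[27, 25, 26, 23, 21, 17, 2, 3, 8, 20, 10, 15]

Insert 8:
  append 8 at index 0 → [8] (no swap needed)
Insert 17:
  append 17 at index 1 → [8, 17]
  17 > parent 8 at index 0, swap → [17, 8]
Insert 23:
  append 23 at index 2 → [17, 8, 23]
  23 > parent 17 at index 0, swap → [23, 8, 17]
Insert 26:
  append 26 at index 3 → [23, 8, 17, 26]
  26 > parent 8 at index 1, swap → [23, 26, 17, 8]
  26 > parent 23 at index 0, swap → [26, 23, 17, 8]
Insert 21:
  append 21 at index 4 → [26, 23, 17, 8, 21] (no swap needed)
Insert 15:
  append 15 at index 5 → [26, 23, 17, 8, 21, 15] (no swap needed)
Insert 2:
  append 2 at index 6 → [26, 23, 17, 8, 21, 15, 2] (no swap needed)
Insert 3:
  append 3 at index 7 → [26, 23, 17, 8, 21, 15, 2, 3] (no swap needed)
Insert 25:
  append 25 at index 8 → [26, 23, 17, 8, 21, 15, 2, 3, 25]
  25 > parent 8 at index 3, swap → [26, 23, 17, 25, 21, 15, 2, 3, 8]
  25 > parent 23 at index 1, swap → [26, 25, 17, 23, 21, 15, 2, 3, 8]
Insert 20:
  append 20 at index 9 → [26, 25, 17, 23, 21, 15, 2, 3, 8, 20] (no swap needed)
Insert 10:
  append 10 at index 10 → [26, 25, 17, 23, 21, 15, 2, 3, 8, 20, 10] (no swap needed)
Insert 27:
  append 27 at index 11 → [26, 25, 17, 23, 21, 15, 2, 3, 8, 20, 10, 27]
  27 > parent 15 at index 5, swap → [26, 25, 17, 23, 21, 27, 2, 3, 8, 20, 10, 15]
  27 > parent 17 at index 2, swap → [26, 25, 27, 23, 21, 17, 2, 3, 8, 20, 10, 15]
  27 > parent 26 at index 0, swap → [27, 25, 26, 23, 21, 17, 2, 3, 8, 20, 10, 15]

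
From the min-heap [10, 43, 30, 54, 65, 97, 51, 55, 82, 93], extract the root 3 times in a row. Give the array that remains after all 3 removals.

extract-min #1 returns 10:
  remove root 10; move last element 93 to root → [93, 43, 30, 54, 65, 97, 51, 55, 82]
  93 vs smaller child 30 at index 2, swap → [30, 43, 93, 54, 65, 97, 51, 55, 82]
  93 vs smaller child 51 at index 6, swap → [30, 43, 51, 54, 65, 97, 93, 55, 82]
extract-min #2 returns 30:
  remove root 30; move last element 82 to root → [82, 43, 51, 54, 65, 97, 93, 55]
  82 vs smaller child 43 at index 1, swap → [43, 82, 51, 54, 65, 97, 93, 55]
  82 vs smaller child 54 at index 3, swap → [43, 54, 51, 82, 65, 97, 93, 55]
  82 vs only child 55 at index 7, swap → [43, 54, 51, 55, 65, 97, 93, 82]
extract-min #3 returns 43:
  remove root 43; move last element 82 to root → [82, 54, 51, 55, 65, 97, 93]
  82 vs smaller child 51 at index 2, swap → [51, 54, 82, 55, 65, 97, 93]

[51, 54, 82, 55, 65, 97, 93]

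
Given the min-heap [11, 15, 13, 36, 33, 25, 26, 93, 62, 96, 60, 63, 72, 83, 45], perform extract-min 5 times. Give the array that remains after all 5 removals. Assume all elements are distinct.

[33, 36, 45, 62, 60, 63, 72, 93, 83, 96]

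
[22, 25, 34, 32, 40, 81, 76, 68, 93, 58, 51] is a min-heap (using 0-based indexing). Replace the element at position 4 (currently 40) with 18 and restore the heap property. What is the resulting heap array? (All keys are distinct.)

[18, 22, 34, 32, 25, 81, 76, 68, 93, 58, 51]

set index 4 from 40 to 18 → [22, 25, 34, 32, 18, 81, 76, 68, 93, 58, 51]
18 < parent 25 at index 1, swap → [22, 18, 34, 32, 25, 81, 76, 68, 93, 58, 51]
18 < parent 22 at index 0, swap → [18, 22, 34, 32, 25, 81, 76, 68, 93, 58, 51]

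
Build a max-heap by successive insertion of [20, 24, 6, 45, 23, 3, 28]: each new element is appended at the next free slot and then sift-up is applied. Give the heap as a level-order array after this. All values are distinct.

Insert 20:
  append 20 at index 0 → [20] (no swap needed)
Insert 24:
  append 24 at index 1 → [20, 24]
  24 > parent 20 at index 0, swap → [24, 20]
Insert 6:
  append 6 at index 2 → [24, 20, 6] (no swap needed)
Insert 45:
  append 45 at index 3 → [24, 20, 6, 45]
  45 > parent 20 at index 1, swap → [24, 45, 6, 20]
  45 > parent 24 at index 0, swap → [45, 24, 6, 20]
Insert 23:
  append 23 at index 4 → [45, 24, 6, 20, 23] (no swap needed)
Insert 3:
  append 3 at index 5 → [45, 24, 6, 20, 23, 3] (no swap needed)
Insert 28:
  append 28 at index 6 → [45, 24, 6, 20, 23, 3, 28]
  28 > parent 6 at index 2, swap → [45, 24, 28, 20, 23, 3, 6]

[45, 24, 28, 20, 23, 3, 6]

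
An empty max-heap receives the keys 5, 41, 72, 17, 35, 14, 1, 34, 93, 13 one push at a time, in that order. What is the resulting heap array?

Insert 5:
  append 5 at index 0 → [5] (no swap needed)
Insert 41:
  append 41 at index 1 → [5, 41]
  41 > parent 5 at index 0, swap → [41, 5]
Insert 72:
  append 72 at index 2 → [41, 5, 72]
  72 > parent 41 at index 0, swap → [72, 5, 41]
Insert 17:
  append 17 at index 3 → [72, 5, 41, 17]
  17 > parent 5 at index 1, swap → [72, 17, 41, 5]
Insert 35:
  append 35 at index 4 → [72, 17, 41, 5, 35]
  35 > parent 17 at index 1, swap → [72, 35, 41, 5, 17]
Insert 14:
  append 14 at index 5 → [72, 35, 41, 5, 17, 14] (no swap needed)
Insert 1:
  append 1 at index 6 → [72, 35, 41, 5, 17, 14, 1] (no swap needed)
Insert 34:
  append 34 at index 7 → [72, 35, 41, 5, 17, 14, 1, 34]
  34 > parent 5 at index 3, swap → [72, 35, 41, 34, 17, 14, 1, 5]
Insert 93:
  append 93 at index 8 → [72, 35, 41, 34, 17, 14, 1, 5, 93]
  93 > parent 34 at index 3, swap → [72, 35, 41, 93, 17, 14, 1, 5, 34]
  93 > parent 35 at index 1, swap → [72, 93, 41, 35, 17, 14, 1, 5, 34]
  93 > parent 72 at index 0, swap → [93, 72, 41, 35, 17, 14, 1, 5, 34]
Insert 13:
  append 13 at index 9 → [93, 72, 41, 35, 17, 14, 1, 5, 34, 13] (no swap needed)

[93, 72, 41, 35, 17, 14, 1, 5, 34, 13]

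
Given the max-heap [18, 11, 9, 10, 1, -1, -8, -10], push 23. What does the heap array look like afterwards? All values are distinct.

[23, 18, 9, 11, 1, -1, -8, -10, 10]

append 23 at index 8 → [18, 11, 9, 10, 1, -1, -8, -10, 23]
23 > parent 10 at index 3, swap → [18, 11, 9, 23, 1, -1, -8, -10, 10]
23 > parent 11 at index 1, swap → [18, 23, 9, 11, 1, -1, -8, -10, 10]
23 > parent 18 at index 0, swap → [23, 18, 9, 11, 1, -1, -8, -10, 10]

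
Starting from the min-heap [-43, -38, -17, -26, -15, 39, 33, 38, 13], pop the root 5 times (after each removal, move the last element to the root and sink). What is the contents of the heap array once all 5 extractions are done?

[13, 38, 33, 39]

extract-min #1 returns -43:
  remove root -43; move last element 13 to root → [13, -38, -17, -26, -15, 39, 33, 38]
  13 vs smaller child -38 at index 1, swap → [-38, 13, -17, -26, -15, 39, 33, 38]
  13 vs smaller child -26 at index 3, swap → [-38, -26, -17, 13, -15, 39, 33, 38]
extract-min #2 returns -38:
  remove root -38; move last element 38 to root → [38, -26, -17, 13, -15, 39, 33]
  38 vs smaller child -26 at index 1, swap → [-26, 38, -17, 13, -15, 39, 33]
  38 vs smaller child -15 at index 4, swap → [-26, -15, -17, 13, 38, 39, 33]
extract-min #3 returns -26:
  remove root -26; move last element 33 to root → [33, -15, -17, 13, 38, 39]
  33 vs smaller child -17 at index 2, swap → [-17, -15, 33, 13, 38, 39]
extract-min #4 returns -17:
  remove root -17; move last element 39 to root → [39, -15, 33, 13, 38]
  39 vs smaller child -15 at index 1, swap → [-15, 39, 33, 13, 38]
  39 vs smaller child 13 at index 3, swap → [-15, 13, 33, 39, 38]
extract-min #5 returns -15:
  remove root -15; move last element 38 to root → [38, 13, 33, 39]
  38 vs smaller child 13 at index 1, swap → [13, 38, 33, 39]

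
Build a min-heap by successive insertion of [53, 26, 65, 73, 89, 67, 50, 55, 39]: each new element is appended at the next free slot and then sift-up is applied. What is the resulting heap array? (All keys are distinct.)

[26, 39, 50, 53, 89, 67, 65, 73, 55]

Insert 53:
  append 53 at index 0 → [53] (no swap needed)
Insert 26:
  append 26 at index 1 → [53, 26]
  26 < parent 53 at index 0, swap → [26, 53]
Insert 65:
  append 65 at index 2 → [26, 53, 65] (no swap needed)
Insert 73:
  append 73 at index 3 → [26, 53, 65, 73] (no swap needed)
Insert 89:
  append 89 at index 4 → [26, 53, 65, 73, 89] (no swap needed)
Insert 67:
  append 67 at index 5 → [26, 53, 65, 73, 89, 67] (no swap needed)
Insert 50:
  append 50 at index 6 → [26, 53, 65, 73, 89, 67, 50]
  50 < parent 65 at index 2, swap → [26, 53, 50, 73, 89, 67, 65]
Insert 55:
  append 55 at index 7 → [26, 53, 50, 73, 89, 67, 65, 55]
  55 < parent 73 at index 3, swap → [26, 53, 50, 55, 89, 67, 65, 73]
Insert 39:
  append 39 at index 8 → [26, 53, 50, 55, 89, 67, 65, 73, 39]
  39 < parent 55 at index 3, swap → [26, 53, 50, 39, 89, 67, 65, 73, 55]
  39 < parent 53 at index 1, swap → [26, 39, 50, 53, 89, 67, 65, 73, 55]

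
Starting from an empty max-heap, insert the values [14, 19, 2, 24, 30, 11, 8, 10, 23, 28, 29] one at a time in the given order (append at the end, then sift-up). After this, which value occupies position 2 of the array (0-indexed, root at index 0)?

11

Insert 14:
  append 14 at index 0 → [14] (no swap needed)
Insert 19:
  append 19 at index 1 → [14, 19]
  19 > parent 14 at index 0, swap → [19, 14]
Insert 2:
  append 2 at index 2 → [19, 14, 2] (no swap needed)
Insert 24:
  append 24 at index 3 → [19, 14, 2, 24]
  24 > parent 14 at index 1, swap → [19, 24, 2, 14]
  24 > parent 19 at index 0, swap → [24, 19, 2, 14]
Insert 30:
  append 30 at index 4 → [24, 19, 2, 14, 30]
  30 > parent 19 at index 1, swap → [24, 30, 2, 14, 19]
  30 > parent 24 at index 0, swap → [30, 24, 2, 14, 19]
Insert 11:
  append 11 at index 5 → [30, 24, 2, 14, 19, 11]
  11 > parent 2 at index 2, swap → [30, 24, 11, 14, 19, 2]
Insert 8:
  append 8 at index 6 → [30, 24, 11, 14, 19, 2, 8] (no swap needed)
Insert 10:
  append 10 at index 7 → [30, 24, 11, 14, 19, 2, 8, 10] (no swap needed)
Insert 23:
  append 23 at index 8 → [30, 24, 11, 14, 19, 2, 8, 10, 23]
  23 > parent 14 at index 3, swap → [30, 24, 11, 23, 19, 2, 8, 10, 14]
Insert 28:
  append 28 at index 9 → [30, 24, 11, 23, 19, 2, 8, 10, 14, 28]
  28 > parent 19 at index 4, swap → [30, 24, 11, 23, 28, 2, 8, 10, 14, 19]
  28 > parent 24 at index 1, swap → [30, 28, 11, 23, 24, 2, 8, 10, 14, 19]
Insert 29:
  append 29 at index 10 → [30, 28, 11, 23, 24, 2, 8, 10, 14, 19, 29]
  29 > parent 24 at index 4, swap → [30, 28, 11, 23, 29, 2, 8, 10, 14, 19, 24]
  29 > parent 28 at index 1, swap → [30, 29, 11, 23, 28, 2, 8, 10, 14, 19, 24]
resulting array: [30, 29, 11, 23, 28, 2, 8, 10, 14, 19, 24]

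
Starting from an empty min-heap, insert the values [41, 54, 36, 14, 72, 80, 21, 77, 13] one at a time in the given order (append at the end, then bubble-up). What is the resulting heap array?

[13, 14, 21, 36, 72, 80, 41, 77, 54]

Insert 41:
  append 41 at index 0 → [41] (no swap needed)
Insert 54:
  append 54 at index 1 → [41, 54] (no swap needed)
Insert 36:
  append 36 at index 2 → [41, 54, 36]
  36 < parent 41 at index 0, swap → [36, 54, 41]
Insert 14:
  append 14 at index 3 → [36, 54, 41, 14]
  14 < parent 54 at index 1, swap → [36, 14, 41, 54]
  14 < parent 36 at index 0, swap → [14, 36, 41, 54]
Insert 72:
  append 72 at index 4 → [14, 36, 41, 54, 72] (no swap needed)
Insert 80:
  append 80 at index 5 → [14, 36, 41, 54, 72, 80] (no swap needed)
Insert 21:
  append 21 at index 6 → [14, 36, 41, 54, 72, 80, 21]
  21 < parent 41 at index 2, swap → [14, 36, 21, 54, 72, 80, 41]
Insert 77:
  append 77 at index 7 → [14, 36, 21, 54, 72, 80, 41, 77] (no swap needed)
Insert 13:
  append 13 at index 8 → [14, 36, 21, 54, 72, 80, 41, 77, 13]
  13 < parent 54 at index 3, swap → [14, 36, 21, 13, 72, 80, 41, 77, 54]
  13 < parent 36 at index 1, swap → [14, 13, 21, 36, 72, 80, 41, 77, 54]
  13 < parent 14 at index 0, swap → [13, 14, 21, 36, 72, 80, 41, 77, 54]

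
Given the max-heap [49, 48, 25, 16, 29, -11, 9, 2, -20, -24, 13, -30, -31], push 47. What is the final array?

append 47 at index 13 → [49, 48, 25, 16, 29, -11, 9, 2, -20, -24, 13, -30, -31, 47]
47 > parent 9 at index 6, swap → [49, 48, 25, 16, 29, -11, 47, 2, -20, -24, 13, -30, -31, 9]
47 > parent 25 at index 2, swap → [49, 48, 47, 16, 29, -11, 25, 2, -20, -24, 13, -30, -31, 9]

[49, 48, 47, 16, 29, -11, 25, 2, -20, -24, 13, -30, -31, 9]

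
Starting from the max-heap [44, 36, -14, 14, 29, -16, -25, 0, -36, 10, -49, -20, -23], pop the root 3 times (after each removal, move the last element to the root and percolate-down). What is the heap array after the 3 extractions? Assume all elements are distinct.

[14, 10, -14, 0, -23, -16, -25, -20, -36, -49]

extract-max #1 returns 44:
  remove root 44; move last element -23 to root → [-23, 36, -14, 14, 29, -16, -25, 0, -36, 10, -49, -20]
  -23 vs larger child 36 at index 1, swap → [36, -23, -14, 14, 29, -16, -25, 0, -36, 10, -49, -20]
  -23 vs larger child 29 at index 4, swap → [36, 29, -14, 14, -23, -16, -25, 0, -36, 10, -49, -20]
  -23 vs larger child 10 at index 9, swap → [36, 29, -14, 14, 10, -16, -25, 0, -36, -23, -49, -20]
extract-max #2 returns 36:
  remove root 36; move last element -20 to root → [-20, 29, -14, 14, 10, -16, -25, 0, -36, -23, -49]
  -20 vs larger child 29 at index 1, swap → [29, -20, -14, 14, 10, -16, -25, 0, -36, -23, -49]
  -20 vs larger child 14 at index 3, swap → [29, 14, -14, -20, 10, -16, -25, 0, -36, -23, -49]
  -20 vs larger child 0 at index 7, swap → [29, 14, -14, 0, 10, -16, -25, -20, -36, -23, -49]
extract-max #3 returns 29:
  remove root 29; move last element -49 to root → [-49, 14, -14, 0, 10, -16, -25, -20, -36, -23]
  -49 vs larger child 14 at index 1, swap → [14, -49, -14, 0, 10, -16, -25, -20, -36, -23]
  -49 vs larger child 10 at index 4, swap → [14, 10, -14, 0, -49, -16, -25, -20, -36, -23]
  -49 vs only child -23 at index 9, swap → [14, 10, -14, 0, -23, -16, -25, -20, -36, -49]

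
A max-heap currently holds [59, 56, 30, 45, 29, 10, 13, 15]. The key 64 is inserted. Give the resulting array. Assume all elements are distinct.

[64, 59, 30, 56, 29, 10, 13, 15, 45]

append 64 at index 8 → [59, 56, 30, 45, 29, 10, 13, 15, 64]
64 > parent 45 at index 3, swap → [59, 56, 30, 64, 29, 10, 13, 15, 45]
64 > parent 56 at index 1, swap → [59, 64, 30, 56, 29, 10, 13, 15, 45]
64 > parent 59 at index 0, swap → [64, 59, 30, 56, 29, 10, 13, 15, 45]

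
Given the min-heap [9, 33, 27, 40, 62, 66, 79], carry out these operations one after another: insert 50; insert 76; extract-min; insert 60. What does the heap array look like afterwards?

[27, 33, 66, 40, 62, 76, 79, 50, 60]

insert 50:
  append 50 at index 7 → [9, 33, 27, 40, 62, 66, 79, 50] (no swap needed)
insert 76:
  append 76 at index 8 → [9, 33, 27, 40, 62, 66, 79, 50, 76] (no swap needed)
extract-min → returns 9:
  remove root 9; move last element 76 to root → [76, 33, 27, 40, 62, 66, 79, 50]
  76 vs smaller child 27 at index 2, swap → [27, 33, 76, 40, 62, 66, 79, 50]
  76 vs smaller child 66 at index 5, swap → [27, 33, 66, 40, 62, 76, 79, 50]
insert 60:
  append 60 at index 8 → [27, 33, 66, 40, 62, 76, 79, 50, 60] (no swap needed)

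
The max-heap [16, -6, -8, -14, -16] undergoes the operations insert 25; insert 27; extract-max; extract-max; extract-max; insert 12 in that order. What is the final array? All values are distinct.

insert 25:
  append 25 at index 5 → [16, -6, -8, -14, -16, 25]
  25 > parent -8 at index 2, swap → [16, -6, 25, -14, -16, -8]
  25 > parent 16 at index 0, swap → [25, -6, 16, -14, -16, -8]
insert 27:
  append 27 at index 6 → [25, -6, 16, -14, -16, -8, 27]
  27 > parent 16 at index 2, swap → [25, -6, 27, -14, -16, -8, 16]
  27 > parent 25 at index 0, swap → [27, -6, 25, -14, -16, -8, 16]
extract-max → returns 27:
  remove root 27; move last element 16 to root → [16, -6, 25, -14, -16, -8]
  16 vs larger child 25 at index 2, swap → [25, -6, 16, -14, -16, -8]
extract-max → returns 25:
  remove root 25; move last element -8 to root → [-8, -6, 16, -14, -16]
  -8 vs larger child 16 at index 2, swap → [16, -6, -8, -14, -16]
extract-max → returns 16:
  remove root 16; move last element -16 to root → [-16, -6, -8, -14]
  -16 vs larger child -6 at index 1, swap → [-6, -16, -8, -14]
  -16 vs only child -14 at index 3, swap → [-6, -14, -8, -16]
insert 12:
  append 12 at index 4 → [-6, -14, -8, -16, 12]
  12 > parent -14 at index 1, swap → [-6, 12, -8, -16, -14]
  12 > parent -6 at index 0, swap → [12, -6, -8, -16, -14]

[12, -6, -8, -16, -14]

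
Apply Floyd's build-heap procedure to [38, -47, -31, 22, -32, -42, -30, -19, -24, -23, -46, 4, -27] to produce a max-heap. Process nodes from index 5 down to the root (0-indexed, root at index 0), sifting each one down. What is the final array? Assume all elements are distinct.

[38, 22, 4, -19, -23, -27, -30, -47, -24, -32, -46, -42, -31]

sift down from index 5:
  -42 vs larger child 4 at index 11, swap → [38, -47, -31, 22, -32, 4, -30, -19, -24, -23, -46, -42, -27]
sift down from index 4:
  -32 vs larger child -23 at index 9, swap → [38, -47, -31, 22, -23, 4, -30, -19, -24, -32, -46, -42, -27]
sift down from index 3: already satisfies heap property
sift down from index 2:
  -31 vs larger child 4 at index 5, swap → [38, -47, 4, 22, -23, -31, -30, -19, -24, -32, -46, -42, -27]
  -31 vs larger child -27 at index 12, swap → [38, -47, 4, 22, -23, -27, -30, -19, -24, -32, -46, -42, -31]
sift down from index 1:
  -47 vs larger child 22 at index 3, swap → [38, 22, 4, -47, -23, -27, -30, -19, -24, -32, -46, -42, -31]
  -47 vs larger child -19 at index 7, swap → [38, 22, 4, -19, -23, -27, -30, -47, -24, -32, -46, -42, -31]
sift down from index 0: already satisfies heap property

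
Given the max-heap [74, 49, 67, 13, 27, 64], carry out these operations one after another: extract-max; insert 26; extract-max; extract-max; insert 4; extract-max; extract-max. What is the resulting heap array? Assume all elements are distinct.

[26, 13, 4]

extract-max → returns 74:
  remove root 74; move last element 64 to root → [64, 49, 67, 13, 27]
  64 vs larger child 67 at index 2, swap → [67, 49, 64, 13, 27]
insert 26:
  append 26 at index 5 → [67, 49, 64, 13, 27, 26] (no swap needed)
extract-max → returns 67:
  remove root 67; move last element 26 to root → [26, 49, 64, 13, 27]
  26 vs larger child 64 at index 2, swap → [64, 49, 26, 13, 27]
extract-max → returns 64:
  remove root 64; move last element 27 to root → [27, 49, 26, 13]
  27 vs larger child 49 at index 1, swap → [49, 27, 26, 13]
insert 4:
  append 4 at index 4 → [49, 27, 26, 13, 4] (no swap needed)
extract-max → returns 49:
  remove root 49; move last element 4 to root → [4, 27, 26, 13]
  4 vs larger child 27 at index 1, swap → [27, 4, 26, 13]
  4 vs only child 13 at index 3, swap → [27, 13, 26, 4]
extract-max → returns 27:
  remove root 27; move last element 4 to root → [4, 13, 26]
  4 vs larger child 26 at index 2, swap → [26, 13, 4]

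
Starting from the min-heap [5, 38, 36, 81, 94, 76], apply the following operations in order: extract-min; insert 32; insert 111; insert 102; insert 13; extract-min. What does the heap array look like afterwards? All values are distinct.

extract-min → returns 5:
  remove root 5; move last element 76 to root → [76, 38, 36, 81, 94]
  76 vs smaller child 36 at index 2, swap → [36, 38, 76, 81, 94]
insert 32:
  append 32 at index 5 → [36, 38, 76, 81, 94, 32]
  32 < parent 76 at index 2, swap → [36, 38, 32, 81, 94, 76]
  32 < parent 36 at index 0, swap → [32, 38, 36, 81, 94, 76]
insert 111:
  append 111 at index 6 → [32, 38, 36, 81, 94, 76, 111] (no swap needed)
insert 102:
  append 102 at index 7 → [32, 38, 36, 81, 94, 76, 111, 102] (no swap needed)
insert 13:
  append 13 at index 8 → [32, 38, 36, 81, 94, 76, 111, 102, 13]
  13 < parent 81 at index 3, swap → [32, 38, 36, 13, 94, 76, 111, 102, 81]
  13 < parent 38 at index 1, swap → [32, 13, 36, 38, 94, 76, 111, 102, 81]
  13 < parent 32 at index 0, swap → [13, 32, 36, 38, 94, 76, 111, 102, 81]
extract-min → returns 13:
  remove root 13; move last element 81 to root → [81, 32, 36, 38, 94, 76, 111, 102]
  81 vs smaller child 32 at index 1, swap → [32, 81, 36, 38, 94, 76, 111, 102]
  81 vs smaller child 38 at index 3, swap → [32, 38, 36, 81, 94, 76, 111, 102]

[32, 38, 36, 81, 94, 76, 111, 102]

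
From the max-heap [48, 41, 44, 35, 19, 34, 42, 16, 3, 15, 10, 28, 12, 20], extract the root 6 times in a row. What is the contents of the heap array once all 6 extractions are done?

extract-max #1 returns 48:
  remove root 48; move last element 20 to root → [20, 41, 44, 35, 19, 34, 42, 16, 3, 15, 10, 28, 12]
  20 vs larger child 44 at index 2, swap → [44, 41, 20, 35, 19, 34, 42, 16, 3, 15, 10, 28, 12]
  20 vs larger child 42 at index 6, swap → [44, 41, 42, 35, 19, 34, 20, 16, 3, 15, 10, 28, 12]
extract-max #2 returns 44:
  remove root 44; move last element 12 to root → [12, 41, 42, 35, 19, 34, 20, 16, 3, 15, 10, 28]
  12 vs larger child 42 at index 2, swap → [42, 41, 12, 35, 19, 34, 20, 16, 3, 15, 10, 28]
  12 vs larger child 34 at index 5, swap → [42, 41, 34, 35, 19, 12, 20, 16, 3, 15, 10, 28]
  12 vs only child 28 at index 11, swap → [42, 41, 34, 35, 19, 28, 20, 16, 3, 15, 10, 12]
extract-max #3 returns 42:
  remove root 42; move last element 12 to root → [12, 41, 34, 35, 19, 28, 20, 16, 3, 15, 10]
  12 vs larger child 41 at index 1, swap → [41, 12, 34, 35, 19, 28, 20, 16, 3, 15, 10]
  12 vs larger child 35 at index 3, swap → [41, 35, 34, 12, 19, 28, 20, 16, 3, 15, 10]
  12 vs larger child 16 at index 7, swap → [41, 35, 34, 16, 19, 28, 20, 12, 3, 15, 10]
extract-max #4 returns 41:
  remove root 41; move last element 10 to root → [10, 35, 34, 16, 19, 28, 20, 12, 3, 15]
  10 vs larger child 35 at index 1, swap → [35, 10, 34, 16, 19, 28, 20, 12, 3, 15]
  10 vs larger child 19 at index 4, swap → [35, 19, 34, 16, 10, 28, 20, 12, 3, 15]
  10 vs only child 15 at index 9, swap → [35, 19, 34, 16, 15, 28, 20, 12, 3, 10]
extract-max #5 returns 35:
  remove root 35; move last element 10 to root → [10, 19, 34, 16, 15, 28, 20, 12, 3]
  10 vs larger child 34 at index 2, swap → [34, 19, 10, 16, 15, 28, 20, 12, 3]
  10 vs larger child 28 at index 5, swap → [34, 19, 28, 16, 15, 10, 20, 12, 3]
extract-max #6 returns 34:
  remove root 34; move last element 3 to root → [3, 19, 28, 16, 15, 10, 20, 12]
  3 vs larger child 28 at index 2, swap → [28, 19, 3, 16, 15, 10, 20, 12]
  3 vs larger child 20 at index 6, swap → [28, 19, 20, 16, 15, 10, 3, 12]

[28, 19, 20, 16, 15, 10, 3, 12]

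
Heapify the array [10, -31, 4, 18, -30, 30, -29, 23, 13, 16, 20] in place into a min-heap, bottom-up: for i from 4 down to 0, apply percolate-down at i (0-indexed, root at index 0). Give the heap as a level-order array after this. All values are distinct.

[-31, -30, -29, 13, 10, 30, 4, 23, 18, 16, 20]

sift down from index 4: already satisfies heap property
sift down from index 3:
  18 vs smaller child 13 at index 8, swap → [10, -31, 4, 13, -30, 30, -29, 23, 18, 16, 20]
sift down from index 2:
  4 vs smaller child -29 at index 6, swap → [10, -31, -29, 13, -30, 30, 4, 23, 18, 16, 20]
sift down from index 1: already satisfies heap property
sift down from index 0:
  10 vs smaller child -31 at index 1, swap → [-31, 10, -29, 13, -30, 30, 4, 23, 18, 16, 20]
  10 vs smaller child -30 at index 4, swap → [-31, -30, -29, 13, 10, 30, 4, 23, 18, 16, 20]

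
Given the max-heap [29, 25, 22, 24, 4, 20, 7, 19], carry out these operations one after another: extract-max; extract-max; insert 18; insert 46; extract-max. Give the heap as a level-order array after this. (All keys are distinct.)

[24, 19, 22, 7, 4, 20, 18]

extract-max → returns 29:
  remove root 29; move last element 19 to root → [19, 25, 22, 24, 4, 20, 7]
  19 vs larger child 25 at index 1, swap → [25, 19, 22, 24, 4, 20, 7]
  19 vs larger child 24 at index 3, swap → [25, 24, 22, 19, 4, 20, 7]
extract-max → returns 25:
  remove root 25; move last element 7 to root → [7, 24, 22, 19, 4, 20]
  7 vs larger child 24 at index 1, swap → [24, 7, 22, 19, 4, 20]
  7 vs larger child 19 at index 3, swap → [24, 19, 22, 7, 4, 20]
insert 18:
  append 18 at index 6 → [24, 19, 22, 7, 4, 20, 18] (no swap needed)
insert 46:
  append 46 at index 7 → [24, 19, 22, 7, 4, 20, 18, 46]
  46 > parent 7 at index 3, swap → [24, 19, 22, 46, 4, 20, 18, 7]
  46 > parent 19 at index 1, swap → [24, 46, 22, 19, 4, 20, 18, 7]
  46 > parent 24 at index 0, swap → [46, 24, 22, 19, 4, 20, 18, 7]
extract-max → returns 46:
  remove root 46; move last element 7 to root → [7, 24, 22, 19, 4, 20, 18]
  7 vs larger child 24 at index 1, swap → [24, 7, 22, 19, 4, 20, 18]
  7 vs larger child 19 at index 3, swap → [24, 19, 22, 7, 4, 20, 18]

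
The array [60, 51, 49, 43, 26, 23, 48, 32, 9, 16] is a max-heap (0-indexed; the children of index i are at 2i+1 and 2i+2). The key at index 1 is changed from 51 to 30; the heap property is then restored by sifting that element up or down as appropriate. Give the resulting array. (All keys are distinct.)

[60, 43, 49, 32, 26, 23, 48, 30, 9, 16]

set index 1 from 51 to 30 → [60, 30, 49, 43, 26, 23, 48, 32, 9, 16]
30 vs larger child 43 at index 3, swap → [60, 43, 49, 30, 26, 23, 48, 32, 9, 16]
30 vs larger child 32 at index 7, swap → [60, 43, 49, 32, 26, 23, 48, 30, 9, 16]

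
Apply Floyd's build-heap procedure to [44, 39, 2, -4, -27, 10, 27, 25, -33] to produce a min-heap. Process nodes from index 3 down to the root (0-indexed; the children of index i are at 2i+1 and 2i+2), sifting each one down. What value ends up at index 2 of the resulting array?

2

sift down from index 3:
  -4 vs smaller child -33 at index 8, swap → [44, 39, 2, -33, -27, 10, 27, 25, -4]
sift down from index 2: already satisfies heap property
sift down from index 1:
  39 vs smaller child -33 at index 3, swap → [44, -33, 2, 39, -27, 10, 27, 25, -4]
  39 vs smaller child -4 at index 8, swap → [44, -33, 2, -4, -27, 10, 27, 25, 39]
sift down from index 0:
  44 vs smaller child -33 at index 1, swap → [-33, 44, 2, -4, -27, 10, 27, 25, 39]
  44 vs smaller child -27 at index 4, swap → [-33, -27, 2, -4, 44, 10, 27, 25, 39]
resulting array: [-33, -27, 2, -4, 44, 10, 27, 25, 39]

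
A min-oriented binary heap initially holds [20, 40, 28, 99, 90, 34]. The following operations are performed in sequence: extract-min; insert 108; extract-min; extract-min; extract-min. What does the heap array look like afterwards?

[90, 99, 108]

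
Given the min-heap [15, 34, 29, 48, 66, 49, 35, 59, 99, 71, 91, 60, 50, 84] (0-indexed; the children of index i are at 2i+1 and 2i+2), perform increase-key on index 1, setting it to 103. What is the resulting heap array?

[15, 48, 29, 59, 66, 49, 35, 103, 99, 71, 91, 60, 50, 84]

set index 1 from 34 to 103 → [15, 103, 29, 48, 66, 49, 35, 59, 99, 71, 91, 60, 50, 84]
103 vs smaller child 48 at index 3, swap → [15, 48, 29, 103, 66, 49, 35, 59, 99, 71, 91, 60, 50, 84]
103 vs smaller child 59 at index 7, swap → [15, 48, 29, 59, 66, 49, 35, 103, 99, 71, 91, 60, 50, 84]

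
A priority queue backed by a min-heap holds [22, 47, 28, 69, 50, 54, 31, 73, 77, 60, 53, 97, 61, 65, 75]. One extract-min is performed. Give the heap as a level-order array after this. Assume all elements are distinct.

remove root 22; move last element 75 to root → [75, 47, 28, 69, 50, 54, 31, 73, 77, 60, 53, 97, 61, 65]
75 vs smaller child 28 at index 2, swap → [28, 47, 75, 69, 50, 54, 31, 73, 77, 60, 53, 97, 61, 65]
75 vs smaller child 31 at index 6, swap → [28, 47, 31, 69, 50, 54, 75, 73, 77, 60, 53, 97, 61, 65]
75 vs only child 65 at index 13, swap → [28, 47, 31, 69, 50, 54, 65, 73, 77, 60, 53, 97, 61, 75]

[28, 47, 31, 69, 50, 54, 65, 73, 77, 60, 53, 97, 61, 75]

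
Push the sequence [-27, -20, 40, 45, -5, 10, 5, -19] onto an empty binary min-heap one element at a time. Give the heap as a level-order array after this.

Insert -27:
  append -27 at index 0 → [-27] (no swap needed)
Insert -20:
  append -20 at index 1 → [-27, -20] (no swap needed)
Insert 40:
  append 40 at index 2 → [-27, -20, 40] (no swap needed)
Insert 45:
  append 45 at index 3 → [-27, -20, 40, 45] (no swap needed)
Insert -5:
  append -5 at index 4 → [-27, -20, 40, 45, -5] (no swap needed)
Insert 10:
  append 10 at index 5 → [-27, -20, 40, 45, -5, 10]
  10 < parent 40 at index 2, swap → [-27, -20, 10, 45, -5, 40]
Insert 5:
  append 5 at index 6 → [-27, -20, 10, 45, -5, 40, 5]
  5 < parent 10 at index 2, swap → [-27, -20, 5, 45, -5, 40, 10]
Insert -19:
  append -19 at index 7 → [-27, -20, 5, 45, -5, 40, 10, -19]
  -19 < parent 45 at index 3, swap → [-27, -20, 5, -19, -5, 40, 10, 45]

[-27, -20, 5, -19, -5, 40, 10, 45]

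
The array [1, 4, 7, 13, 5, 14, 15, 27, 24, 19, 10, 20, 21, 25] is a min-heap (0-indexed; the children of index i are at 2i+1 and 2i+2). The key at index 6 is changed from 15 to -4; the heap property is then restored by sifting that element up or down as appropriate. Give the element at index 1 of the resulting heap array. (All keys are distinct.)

4

set index 6 from 15 to -4 → [1, 4, 7, 13, 5, 14, -4, 27, 24, 19, 10, 20, 21, 25]
-4 < parent 7 at index 2, swap → [1, 4, -4, 13, 5, 14, 7, 27, 24, 19, 10, 20, 21, 25]
-4 < parent 1 at index 0, swap → [-4, 4, 1, 13, 5, 14, 7, 27, 24, 19, 10, 20, 21, 25]
resulting array: [-4, 4, 1, 13, 5, 14, 7, 27, 24, 19, 10, 20, 21, 25]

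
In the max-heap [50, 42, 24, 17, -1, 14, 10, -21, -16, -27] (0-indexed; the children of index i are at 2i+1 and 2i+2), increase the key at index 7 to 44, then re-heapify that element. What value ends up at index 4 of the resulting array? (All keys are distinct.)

-1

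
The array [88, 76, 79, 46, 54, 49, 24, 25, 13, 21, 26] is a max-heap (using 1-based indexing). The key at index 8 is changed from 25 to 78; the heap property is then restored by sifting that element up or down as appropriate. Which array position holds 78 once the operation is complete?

set index 8 from 25 to 78 → [88, 76, 79, 46, 54, 49, 24, 78, 13, 21, 26]
78 > parent 46 at index 4, swap → [88, 76, 79, 78, 54, 49, 24, 46, 13, 21, 26]
78 > parent 76 at index 2, swap → [88, 78, 79, 76, 54, 49, 24, 46, 13, 21, 26]
resulting array: [88, 78, 79, 76, 54, 49, 24, 46, 13, 21, 26]

2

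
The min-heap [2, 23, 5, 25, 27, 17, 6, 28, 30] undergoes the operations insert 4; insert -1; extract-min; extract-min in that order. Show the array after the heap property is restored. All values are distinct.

[4, 23, 5, 25, 27, 17, 6, 28, 30]

insert 4:
  append 4 at index 9 → [2, 23, 5, 25, 27, 17, 6, 28, 30, 4]
  4 < parent 27 at index 4, swap → [2, 23, 5, 25, 4, 17, 6, 28, 30, 27]
  4 < parent 23 at index 1, swap → [2, 4, 5, 25, 23, 17, 6, 28, 30, 27]
insert -1:
  append -1 at index 10 → [2, 4, 5, 25, 23, 17, 6, 28, 30, 27, -1]
  -1 < parent 23 at index 4, swap → [2, 4, 5, 25, -1, 17, 6, 28, 30, 27, 23]
  -1 < parent 4 at index 1, swap → [2, -1, 5, 25, 4, 17, 6, 28, 30, 27, 23]
  -1 < parent 2 at index 0, swap → [-1, 2, 5, 25, 4, 17, 6, 28, 30, 27, 23]
extract-min → returns -1:
  remove root -1; move last element 23 to root → [23, 2, 5, 25, 4, 17, 6, 28, 30, 27]
  23 vs smaller child 2 at index 1, swap → [2, 23, 5, 25, 4, 17, 6, 28, 30, 27]
  23 vs smaller child 4 at index 4, swap → [2, 4, 5, 25, 23, 17, 6, 28, 30, 27]
extract-min → returns 2:
  remove root 2; move last element 27 to root → [27, 4, 5, 25, 23, 17, 6, 28, 30]
  27 vs smaller child 4 at index 1, swap → [4, 27, 5, 25, 23, 17, 6, 28, 30]
  27 vs smaller child 23 at index 4, swap → [4, 23, 5, 25, 27, 17, 6, 28, 30]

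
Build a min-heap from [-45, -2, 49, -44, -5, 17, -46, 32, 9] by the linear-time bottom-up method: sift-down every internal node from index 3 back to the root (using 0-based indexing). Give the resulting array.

[-46, -44, -45, -2, -5, 17, 49, 32, 9]

sift down from index 3: already satisfies heap property
sift down from index 2:
  49 vs smaller child -46 at index 6, swap → [-45, -2, -46, -44, -5, 17, 49, 32, 9]
sift down from index 1:
  -2 vs smaller child -44 at index 3, swap → [-45, -44, -46, -2, -5, 17, 49, 32, 9]
sift down from index 0:
  -45 vs smaller child -46 at index 2, swap → [-46, -44, -45, -2, -5, 17, 49, 32, 9]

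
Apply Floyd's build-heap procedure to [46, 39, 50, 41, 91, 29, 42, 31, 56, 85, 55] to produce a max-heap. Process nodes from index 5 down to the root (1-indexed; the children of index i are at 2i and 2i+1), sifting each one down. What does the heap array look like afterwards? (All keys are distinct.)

[91, 85, 50, 56, 55, 29, 42, 31, 41, 39, 46]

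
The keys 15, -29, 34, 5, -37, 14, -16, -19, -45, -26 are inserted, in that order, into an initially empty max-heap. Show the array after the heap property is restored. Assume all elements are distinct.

[34, 5, 15, -19, -26, 14, -16, -29, -45, -37]

Insert 15:
  append 15 at index 0 → [15] (no swap needed)
Insert -29:
  append -29 at index 1 → [15, -29] (no swap needed)
Insert 34:
  append 34 at index 2 → [15, -29, 34]
  34 > parent 15 at index 0, swap → [34, -29, 15]
Insert 5:
  append 5 at index 3 → [34, -29, 15, 5]
  5 > parent -29 at index 1, swap → [34, 5, 15, -29]
Insert -37:
  append -37 at index 4 → [34, 5, 15, -29, -37] (no swap needed)
Insert 14:
  append 14 at index 5 → [34, 5, 15, -29, -37, 14] (no swap needed)
Insert -16:
  append -16 at index 6 → [34, 5, 15, -29, -37, 14, -16] (no swap needed)
Insert -19:
  append -19 at index 7 → [34, 5, 15, -29, -37, 14, -16, -19]
  -19 > parent -29 at index 3, swap → [34, 5, 15, -19, -37, 14, -16, -29]
Insert -45:
  append -45 at index 8 → [34, 5, 15, -19, -37, 14, -16, -29, -45] (no swap needed)
Insert -26:
  append -26 at index 9 → [34, 5, 15, -19, -37, 14, -16, -29, -45, -26]
  -26 > parent -37 at index 4, swap → [34, 5, 15, -19, -26, 14, -16, -29, -45, -37]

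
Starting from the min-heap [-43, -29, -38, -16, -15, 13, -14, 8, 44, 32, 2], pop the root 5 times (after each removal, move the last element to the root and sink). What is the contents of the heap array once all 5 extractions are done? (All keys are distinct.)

[-14, 8, 2, 32, 44, 13]

extract-min #1 returns -43:
  remove root -43; move last element 2 to root → [2, -29, -38, -16, -15, 13, -14, 8, 44, 32]
  2 vs smaller child -38 at index 2, swap → [-38, -29, 2, -16, -15, 13, -14, 8, 44, 32]
  2 vs smaller child -14 at index 6, swap → [-38, -29, -14, -16, -15, 13, 2, 8, 44, 32]
extract-min #2 returns -38:
  remove root -38; move last element 32 to root → [32, -29, -14, -16, -15, 13, 2, 8, 44]
  32 vs smaller child -29 at index 1, swap → [-29, 32, -14, -16, -15, 13, 2, 8, 44]
  32 vs smaller child -16 at index 3, swap → [-29, -16, -14, 32, -15, 13, 2, 8, 44]
  32 vs smaller child 8 at index 7, swap → [-29, -16, -14, 8, -15, 13, 2, 32, 44]
extract-min #3 returns -29:
  remove root -29; move last element 44 to root → [44, -16, -14, 8, -15, 13, 2, 32]
  44 vs smaller child -16 at index 1, swap → [-16, 44, -14, 8, -15, 13, 2, 32]
  44 vs smaller child -15 at index 4, swap → [-16, -15, -14, 8, 44, 13, 2, 32]
extract-min #4 returns -16:
  remove root -16; move last element 32 to root → [32, -15, -14, 8, 44, 13, 2]
  32 vs smaller child -15 at index 1, swap → [-15, 32, -14, 8, 44, 13, 2]
  32 vs smaller child 8 at index 3, swap → [-15, 8, -14, 32, 44, 13, 2]
extract-min #5 returns -15:
  remove root -15; move last element 2 to root → [2, 8, -14, 32, 44, 13]
  2 vs smaller child -14 at index 2, swap → [-14, 8, 2, 32, 44, 13]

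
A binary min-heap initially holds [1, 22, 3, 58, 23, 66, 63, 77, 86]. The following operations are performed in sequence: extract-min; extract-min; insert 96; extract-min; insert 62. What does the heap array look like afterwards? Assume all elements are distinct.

[23, 58, 63, 62, 77, 66, 86, 96]

extract-min → returns 1:
  remove root 1; move last element 86 to root → [86, 22, 3, 58, 23, 66, 63, 77]
  86 vs smaller child 3 at index 2, swap → [3, 22, 86, 58, 23, 66, 63, 77]
  86 vs smaller child 63 at index 6, swap → [3, 22, 63, 58, 23, 66, 86, 77]
extract-min → returns 3:
  remove root 3; move last element 77 to root → [77, 22, 63, 58, 23, 66, 86]
  77 vs smaller child 22 at index 1, swap → [22, 77, 63, 58, 23, 66, 86]
  77 vs smaller child 23 at index 4, swap → [22, 23, 63, 58, 77, 66, 86]
insert 96:
  append 96 at index 7 → [22, 23, 63, 58, 77, 66, 86, 96] (no swap needed)
extract-min → returns 22:
  remove root 22; move last element 96 to root → [96, 23, 63, 58, 77, 66, 86]
  96 vs smaller child 23 at index 1, swap → [23, 96, 63, 58, 77, 66, 86]
  96 vs smaller child 58 at index 3, swap → [23, 58, 63, 96, 77, 66, 86]
insert 62:
  append 62 at index 7 → [23, 58, 63, 96, 77, 66, 86, 62]
  62 < parent 96 at index 3, swap → [23, 58, 63, 62, 77, 66, 86, 96]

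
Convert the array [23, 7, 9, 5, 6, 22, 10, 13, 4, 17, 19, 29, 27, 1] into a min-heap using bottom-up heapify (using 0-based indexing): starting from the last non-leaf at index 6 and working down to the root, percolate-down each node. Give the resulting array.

[1, 4, 9, 5, 6, 22, 10, 13, 7, 17, 19, 29, 27, 23]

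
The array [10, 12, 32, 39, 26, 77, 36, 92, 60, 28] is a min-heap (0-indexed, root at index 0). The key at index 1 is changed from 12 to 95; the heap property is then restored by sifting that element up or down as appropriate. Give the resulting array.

set index 1 from 12 to 95 → [10, 95, 32, 39, 26, 77, 36, 92, 60, 28]
95 vs smaller child 26 at index 4, swap → [10, 26, 32, 39, 95, 77, 36, 92, 60, 28]
95 vs only child 28 at index 9, swap → [10, 26, 32, 39, 28, 77, 36, 92, 60, 95]

[10, 26, 32, 39, 28, 77, 36, 92, 60, 95]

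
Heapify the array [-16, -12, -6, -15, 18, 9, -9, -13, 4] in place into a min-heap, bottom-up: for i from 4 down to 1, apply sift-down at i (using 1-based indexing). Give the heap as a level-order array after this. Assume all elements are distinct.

[-16, -15, -9, -13, 18, 9, -6, -12, 4]

sift down from index 4: already satisfies heap property
sift down from index 3:
  -6 vs smaller child -9 at index 7, swap → [-16, -12, -9, -15, 18, 9, -6, -13, 4]
sift down from index 2:
  -12 vs smaller child -15 at index 4, swap → [-16, -15, -9, -12, 18, 9, -6, -13, 4]
  -12 vs smaller child -13 at index 8, swap → [-16, -15, -9, -13, 18, 9, -6, -12, 4]
sift down from index 1: already satisfies heap property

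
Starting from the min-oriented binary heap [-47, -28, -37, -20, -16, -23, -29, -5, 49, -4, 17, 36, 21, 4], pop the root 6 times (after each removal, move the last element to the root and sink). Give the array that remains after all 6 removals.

[-16, -5, 4, 36, -4, 21, 17, 49]

extract-min #1 returns -47:
  remove root -47; move last element 4 to root → [4, -28, -37, -20, -16, -23, -29, -5, 49, -4, 17, 36, 21]
  4 vs smaller child -37 at index 2, swap → [-37, -28, 4, -20, -16, -23, -29, -5, 49, -4, 17, 36, 21]
  4 vs smaller child -29 at index 6, swap → [-37, -28, -29, -20, -16, -23, 4, -5, 49, -4, 17, 36, 21]
extract-min #2 returns -37:
  remove root -37; move last element 21 to root → [21, -28, -29, -20, -16, -23, 4, -5, 49, -4, 17, 36]
  21 vs smaller child -29 at index 2, swap → [-29, -28, 21, -20, -16, -23, 4, -5, 49, -4, 17, 36]
  21 vs smaller child -23 at index 5, swap → [-29, -28, -23, -20, -16, 21, 4, -5, 49, -4, 17, 36]
extract-min #3 returns -29:
  remove root -29; move last element 36 to root → [36, -28, -23, -20, -16, 21, 4, -5, 49, -4, 17]
  36 vs smaller child -28 at index 1, swap → [-28, 36, -23, -20, -16, 21, 4, -5, 49, -4, 17]
  36 vs smaller child -20 at index 3, swap → [-28, -20, -23, 36, -16, 21, 4, -5, 49, -4, 17]
  36 vs smaller child -5 at index 7, swap → [-28, -20, -23, -5, -16, 21, 4, 36, 49, -4, 17]
extract-min #4 returns -28:
  remove root -28; move last element 17 to root → [17, -20, -23, -5, -16, 21, 4, 36, 49, -4]
  17 vs smaller child -23 at index 2, swap → [-23, -20, 17, -5, -16, 21, 4, 36, 49, -4]
  17 vs smaller child 4 at index 6, swap → [-23, -20, 4, -5, -16, 21, 17, 36, 49, -4]
extract-min #5 returns -23:
  remove root -23; move last element -4 to root → [-4, -20, 4, -5, -16, 21, 17, 36, 49]
  -4 vs smaller child -20 at index 1, swap → [-20, -4, 4, -5, -16, 21, 17, 36, 49]
  -4 vs smaller child -16 at index 4, swap → [-20, -16, 4, -5, -4, 21, 17, 36, 49]
extract-min #6 returns -20:
  remove root -20; move last element 49 to root → [49, -16, 4, -5, -4, 21, 17, 36]
  49 vs smaller child -16 at index 1, swap → [-16, 49, 4, -5, -4, 21, 17, 36]
  49 vs smaller child -5 at index 3, swap → [-16, -5, 4, 49, -4, 21, 17, 36]
  49 vs only child 36 at index 7, swap → [-16, -5, 4, 36, -4, 21, 17, 49]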